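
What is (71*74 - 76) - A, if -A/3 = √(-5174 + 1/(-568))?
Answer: 5178 + 9*I*√46368254/284 ≈ 5178.0 + 215.79*I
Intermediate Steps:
A = -9*I*√46368254/284 (A = -3*√(-5174 + 1/(-568)) = -3*√(-5174 - 1/568) = -9*I*√46368254/284 ≈ -215.79*I)
(71*74 - 76) - A = (71*74 - 76) - (-9)*I*√46368254/284 = (5254 - 76) + 9*I*√46368254/284 = 5178 + 9*I*√46368254/284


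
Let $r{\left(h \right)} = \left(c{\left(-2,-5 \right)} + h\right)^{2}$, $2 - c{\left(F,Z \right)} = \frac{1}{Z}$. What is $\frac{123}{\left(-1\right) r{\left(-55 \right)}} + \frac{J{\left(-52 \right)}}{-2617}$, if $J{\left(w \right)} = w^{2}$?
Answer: $- \frac{65501753}{60798144} \approx -1.0774$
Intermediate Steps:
$c{\left(F,Z \right)} = 2 - \frac{1}{Z}$
$r{\left(h \right)} = \left(\frac{11}{5} + h\right)^{2}$ ($r{\left(h \right)} = \left(\left(2 - \frac{1}{-5}\right) + h\right)^{2} = \left(\left(2 - - \frac{1}{5}\right) + h\right)^{2} = \left(\left(2 + \frac{1}{5}\right) + h\right)^{2} = \left(\frac{11}{5} + h\right)^{2}$)
$\frac{123}{\left(-1\right) r{\left(-55 \right)}} + \frac{J{\left(-52 \right)}}{-2617} = \frac{123}{\left(-1\right) \frac{\left(11 + 5 \left(-55\right)\right)^{2}}{25}} + \frac{\left(-52\right)^{2}}{-2617} = \frac{123}{\left(-1\right) \frac{\left(11 - 275\right)^{2}}{25}} + 2704 \left(- \frac{1}{2617}\right) = \frac{123}{\left(-1\right) \frac{\left(-264\right)^{2}}{25}} - \frac{2704}{2617} = \frac{123}{\left(-1\right) \frac{1}{25} \cdot 69696} - \frac{2704}{2617} = \frac{123}{\left(-1\right) \frac{69696}{25}} - \frac{2704}{2617} = \frac{123}{- \frac{69696}{25}} - \frac{2704}{2617} = 123 \left(- \frac{25}{69696}\right) - \frac{2704}{2617} = - \frac{1025}{23232} - \frac{2704}{2617} = - \frac{65501753}{60798144}$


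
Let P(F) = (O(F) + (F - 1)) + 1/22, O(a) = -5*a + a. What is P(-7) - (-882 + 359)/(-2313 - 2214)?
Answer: 1984901/99594 ≈ 19.930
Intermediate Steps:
O(a) = -4*a
P(F) = -21/22 - 3*F (P(F) = (-4*F + (F - 1)) + 1/22 = (-4*F + (-1 + F)) + 1/22 = (-1 - 3*F) + 1/22 = -21/22 - 3*F)
P(-7) - (-882 + 359)/(-2313 - 2214) = (-21/22 - 3*(-7)) - (-882 + 359)/(-2313 - 2214) = (-21/22 + 21) - (-523)/(-4527) = 441/22 - (-523)*(-1)/4527 = 441/22 - 1*523/4527 = 441/22 - 523/4527 = 1984901/99594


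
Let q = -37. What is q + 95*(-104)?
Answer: -9917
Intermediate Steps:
q + 95*(-104) = -37 + 95*(-104) = -37 - 9880 = -9917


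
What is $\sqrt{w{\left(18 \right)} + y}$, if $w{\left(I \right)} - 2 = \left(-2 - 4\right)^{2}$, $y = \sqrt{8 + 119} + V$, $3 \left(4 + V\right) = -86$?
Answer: $\frac{\sqrt{48 + 9 \sqrt{127}}}{3} \approx 4.0746$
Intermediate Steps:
$V = - \frac{98}{3}$ ($V = -4 + \frac{1}{3} \left(-86\right) = -4 - \frac{86}{3} = - \frac{98}{3} \approx -32.667$)
$y = - \frac{98}{3} + \sqrt{127}$ ($y = \sqrt{8 + 119} - \frac{98}{3} = \sqrt{127} - \frac{98}{3} = - \frac{98}{3} + \sqrt{127} \approx -21.397$)
$w{\left(I \right)} = 38$ ($w{\left(I \right)} = 2 + \left(-2 - 4\right)^{2} = 2 + \left(-6\right)^{2} = 2 + 36 = 38$)
$\sqrt{w{\left(18 \right)} + y} = \sqrt{38 - \left(\frac{98}{3} - \sqrt{127}\right)} = \sqrt{\frac{16}{3} + \sqrt{127}}$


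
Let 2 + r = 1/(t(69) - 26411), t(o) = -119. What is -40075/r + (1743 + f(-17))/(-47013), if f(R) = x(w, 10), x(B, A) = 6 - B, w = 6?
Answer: 16661215743809/831518931 ≈ 20037.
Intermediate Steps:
r = -53061/26530 (r = -2 + 1/(-119 - 26411) = -2 + 1/(-26530) = -2 - 1/26530 = -53061/26530 ≈ -2.0000)
f(R) = 0 (f(R) = 6 - 1*6 = 6 - 6 = 0)
-40075/r + (1743 + f(-17))/(-47013) = -40075/(-53061/26530) + (1743 + 0)/(-47013) = -40075*(-26530/53061) + 1743*(-1/47013) = 1063189750/53061 - 581/15671 = 16661215743809/831518931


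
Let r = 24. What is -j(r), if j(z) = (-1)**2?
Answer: -1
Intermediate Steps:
j(z) = 1
-j(r) = -1*1 = -1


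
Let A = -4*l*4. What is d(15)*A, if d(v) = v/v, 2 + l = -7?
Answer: 144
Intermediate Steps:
l = -9 (l = -2 - 7 = -9)
d(v) = 1
A = 144 (A = -4*(-9)*4 = 36*4 = 144)
d(15)*A = 1*144 = 144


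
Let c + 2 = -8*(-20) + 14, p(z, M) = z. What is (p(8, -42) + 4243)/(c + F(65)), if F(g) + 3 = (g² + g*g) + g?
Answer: 327/668 ≈ 0.48952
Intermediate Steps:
F(g) = -3 + g + 2*g² (F(g) = -3 + ((g² + g*g) + g) = -3 + ((g² + g²) + g) = -3 + (2*g² + g) = -3 + (g + 2*g²) = -3 + g + 2*g²)
c = 172 (c = -2 + (-8*(-20) + 14) = -2 + (160 + 14) = -2 + 174 = 172)
(p(8, -42) + 4243)/(c + F(65)) = (8 + 4243)/(172 + (-3 + 65 + 2*65²)) = 4251/(172 + (-3 + 65 + 2*4225)) = 4251/(172 + (-3 + 65 + 8450)) = 4251/(172 + 8512) = 4251/8684 = 4251*(1/8684) = 327/668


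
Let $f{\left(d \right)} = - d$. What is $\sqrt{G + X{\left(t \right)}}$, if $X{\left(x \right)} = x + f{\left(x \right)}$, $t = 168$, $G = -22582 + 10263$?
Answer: $i \sqrt{12319} \approx 110.99 i$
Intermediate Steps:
$G = -12319$
$X{\left(x \right)} = 0$ ($X{\left(x \right)} = x - x = 0$)
$\sqrt{G + X{\left(t \right)}} = \sqrt{-12319 + 0} = \sqrt{-12319} = i \sqrt{12319}$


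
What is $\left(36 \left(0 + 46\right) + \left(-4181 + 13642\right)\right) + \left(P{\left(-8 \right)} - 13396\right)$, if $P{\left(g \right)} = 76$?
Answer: $-2203$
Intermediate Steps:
$\left(36 \left(0 + 46\right) + \left(-4181 + 13642\right)\right) + \left(P{\left(-8 \right)} - 13396\right) = \left(36 \left(0 + 46\right) + \left(-4181 + 13642\right)\right) + \left(76 - 13396\right) = \left(36 \cdot 46 + 9461\right) + \left(76 - 13396\right) = \left(1656 + 9461\right) - 13320 = 11117 - 13320 = -2203$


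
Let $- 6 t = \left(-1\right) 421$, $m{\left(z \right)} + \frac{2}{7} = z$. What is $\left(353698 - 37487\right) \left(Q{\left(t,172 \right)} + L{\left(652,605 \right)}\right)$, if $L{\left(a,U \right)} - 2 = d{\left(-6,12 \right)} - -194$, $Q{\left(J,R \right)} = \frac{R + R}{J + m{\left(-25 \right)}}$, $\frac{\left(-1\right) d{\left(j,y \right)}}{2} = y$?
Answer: $\frac{107090546948}{1885} \approx 5.6812 \cdot 10^{7}$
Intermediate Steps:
$m{\left(z \right)} = - \frac{2}{7} + z$
$t = \frac{421}{6}$ ($t = - \frac{\left(-1\right) 421}{6} = \left(- \frac{1}{6}\right) \left(-421\right) = \frac{421}{6} \approx 70.167$)
$d{\left(j,y \right)} = - 2 y$
$Q{\left(J,R \right)} = \frac{2 R}{- \frac{177}{7} + J}$ ($Q{\left(J,R \right)} = \frac{R + R}{J - \frac{177}{7}} = \frac{2 R}{J - \frac{177}{7}} = \frac{2 R}{- \frac{177}{7} + J}$)
$L{\left(a,U \right)} = 172$ ($L{\left(a,U \right)} = 2 - -170 = 2 + \left(-24 + 194\right) = 2 + 170 = 172$)
$\left(353698 - 37487\right) \left(Q{\left(t,172 \right)} + L{\left(652,605 \right)}\right) = \left(353698 - 37487\right) \left(14 \cdot 172 \frac{1}{-177 + 7 \cdot \frac{421}{6}} + 172\right) = 316211 \left(14 \cdot 172 \frac{1}{-177 + \frac{2947}{6}} + 172\right) = 316211 \left(14 \cdot 172 \frac{1}{\frac{1885}{6}} + 172\right) = 316211 \left(14 \cdot 172 \cdot \frac{6}{1885} + 172\right) = 316211 \left(\frac{14448}{1885} + 172\right) = 316211 \cdot \frac{338668}{1885} = \frac{107090546948}{1885}$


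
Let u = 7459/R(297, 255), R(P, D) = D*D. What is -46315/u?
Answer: -3011632875/7459 ≈ -4.0376e+5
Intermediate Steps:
R(P, D) = D²
u = 7459/65025 (u = 7459/(255²) = 7459/65025 ≈ 0.11471)
-46315/u = -46315/7459/65025 = -46315*65025/7459 = -3011632875/7459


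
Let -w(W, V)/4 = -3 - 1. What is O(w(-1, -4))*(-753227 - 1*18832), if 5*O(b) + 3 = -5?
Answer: 6176472/5 ≈ 1.2353e+6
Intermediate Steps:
w(W, V) = 16 (w(W, V) = -4*(-3 - 1) = -4*(-4) = 16)
O(b) = -8/5 (O(b) = -⅗ + (⅕)*(-5) = -⅗ - 1 = -8/5)
O(w(-1, -4))*(-753227 - 1*18832) = -8*(-753227 - 1*18832)/5 = -8*(-753227 - 18832)/5 = -8/5*(-772059) = 6176472/5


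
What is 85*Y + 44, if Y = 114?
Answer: 9734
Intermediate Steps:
85*Y + 44 = 85*114 + 44 = 9690 + 44 = 9734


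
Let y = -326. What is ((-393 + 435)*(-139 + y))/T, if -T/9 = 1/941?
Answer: 2041970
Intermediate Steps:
T = -9/941 ≈ -0.0095643
((-393 + 435)*(-139 + y))/T = ((-393 + 435)*(-139 - 326))/(-9/941) = (42*(-465))*(-941/9) = -19530*(-941/9) = 2041970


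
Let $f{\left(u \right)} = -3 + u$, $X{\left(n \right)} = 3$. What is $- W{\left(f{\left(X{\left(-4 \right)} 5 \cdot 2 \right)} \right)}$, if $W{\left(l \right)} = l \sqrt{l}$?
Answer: $- 81 \sqrt{3} \approx -140.3$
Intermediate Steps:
$W{\left(l \right)} = l^{\frac{3}{2}}$
$- W{\left(f{\left(X{\left(-4 \right)} 5 \cdot 2 \right)} \right)} = - \left(-3 + 3 \cdot 5 \cdot 2\right)^{\frac{3}{2}} = - \left(-3 + 15 \cdot 2\right)^{\frac{3}{2}} = - \left(-3 + 30\right)^{\frac{3}{2}} = - 27^{\frac{3}{2}} = - 81 \sqrt{3}$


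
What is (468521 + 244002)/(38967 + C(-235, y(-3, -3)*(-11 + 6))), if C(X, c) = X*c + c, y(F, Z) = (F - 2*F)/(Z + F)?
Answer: 712523/38382 ≈ 18.564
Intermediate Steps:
y(F, Z) = -F/(F + Z) (y(F, Z) = (-F)/(F + Z) = -F/(F + Z))
C(X, c) = c + X*c
(468521 + 244002)/(38967 + C(-235, y(-3, -3)*(-11 + 6))) = (468521 + 244002)/(38967 + ((-1*(-3)/(-3 - 3))*(-11 + 6))*(1 - 235)) = 712523/(38967 + (-1*(-3)/(-6)*(-5))*(-234)) = 712523/(38967 + (-1*(-3)*(-⅙)*(-5))*(-234)) = 712523/(38967 - ½*(-5)*(-234)) = 712523/(38967 + (5/2)*(-234)) = 712523/(38967 - 585) = 712523/38382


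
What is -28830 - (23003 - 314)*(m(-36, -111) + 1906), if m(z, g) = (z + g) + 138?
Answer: -43069863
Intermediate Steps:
m(z, g) = 138 + g + z (m(z, g) = (g + z) + 138 = 138 + g + z)
-28830 - (23003 - 314)*(m(-36, -111) + 1906) = -28830 - (23003 - 314)*((138 - 111 - 36) + 1906) = -28830 - 22689*(-9 + 1906) = -28830 - 22689*1897 = -28830 - 1*43041033 = -28830 - 43041033 = -43069863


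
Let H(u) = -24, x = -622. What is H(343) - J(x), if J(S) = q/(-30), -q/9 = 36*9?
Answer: -606/5 ≈ -121.20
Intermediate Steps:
q = -2916 (q = -324*9 = -9*324 = -2916)
J(S) = 486/5 (J(S) = -2916/(-30) = -2916*(-1/30) = 486/5)
H(343) - J(x) = -24 - 1*486/5 = -24 - 486/5 = -606/5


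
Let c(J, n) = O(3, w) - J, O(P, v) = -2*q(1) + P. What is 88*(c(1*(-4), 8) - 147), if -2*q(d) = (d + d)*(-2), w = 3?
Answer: -12672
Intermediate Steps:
q(d) = 2*d (q(d) = -(d + d)*(-2)/2 = -2*d*(-2)/2 = -(-2)*d = 2*d)
O(P, v) = -4 + P
c(J, n) = -1 - J (c(J, n) = (-4 + 3) - J = -1 - J)
88*(c(1*(-4), 8) - 147) = 88*((-1 - (-4)) - 147) = 88*((-1 - 1*(-4)) - 147) = 88*((-1 + 4) - 147) = 88*(3 - 147) = 88*(-144) = -12672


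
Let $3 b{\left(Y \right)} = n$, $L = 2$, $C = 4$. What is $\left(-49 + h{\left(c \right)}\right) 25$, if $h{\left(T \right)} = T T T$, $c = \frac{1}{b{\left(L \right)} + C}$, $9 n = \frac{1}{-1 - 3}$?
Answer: $- \frac{98045671175}{80062991} \approx -1224.6$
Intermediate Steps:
$n = - \frac{1}{36}$ ($n = \frac{1}{9 \left(-1 - 3\right)} = \frac{1}{9 \left(-4\right)} = \frac{1}{9} \left(- \frac{1}{4}\right) = - \frac{1}{36} \approx -0.027778$)
$b{\left(Y \right)} = - \frac{1}{108}$ ($b{\left(Y \right)} = \frac{1}{3} \left(- \frac{1}{36}\right) = - \frac{1}{108}$)
$c = \frac{108}{431}$ ($c = \frac{1}{- \frac{1}{108} + 4} = \frac{1}{\frac{431}{108}} = \frac{108}{431} \approx 0.25058$)
$h{\left(T \right)} = T^{3}$ ($h{\left(T \right)} = T^{2} T = T^{3}$)
$\left(-49 + h{\left(c \right)}\right) 25 = \left(-49 + \left(\frac{108}{431}\right)^{3}\right) 25 = \left(-49 + \frac{1259712}{80062991}\right) 25 = \left(- \frac{3921826847}{80062991}\right) 25 = - \frac{98045671175}{80062991}$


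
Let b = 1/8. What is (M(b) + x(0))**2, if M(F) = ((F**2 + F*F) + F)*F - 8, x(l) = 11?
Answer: 597529/65536 ≈ 9.1176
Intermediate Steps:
b = 1/8 (b = 1*(1/8) = 1/8 ≈ 0.12500)
M(F) = -8 + F*(F + 2*F**2) (M(F) = ((F**2 + F**2) + F)*F - 8 = (2*F**2 + F)*F - 8 = (F + 2*F**2)*F - 8 = F*(F + 2*F**2) - 8 = -8 + F*(F + 2*F**2))
(M(b) + x(0))**2 = ((-8 + (1/8)**2 + 2*(1/8)**3) + 11)**2 = ((-8 + 1/64 + 2*(1/512)) + 11)**2 = ((-8 + 1/64 + 1/256) + 11)**2 = (-2043/256 + 11)**2 = (773/256)**2 = 597529/65536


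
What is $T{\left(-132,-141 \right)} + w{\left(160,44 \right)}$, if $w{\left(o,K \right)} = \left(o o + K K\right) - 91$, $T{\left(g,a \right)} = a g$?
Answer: $46057$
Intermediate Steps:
$w{\left(o,K \right)} = -91 + K^{2} + o^{2}$ ($w{\left(o,K \right)} = \left(o^{2} + K^{2}\right) - 91 = \left(K^{2} + o^{2}\right) - 91 = -91 + K^{2} + o^{2}$)
$T{\left(-132,-141 \right)} + w{\left(160,44 \right)} = \left(-141\right) \left(-132\right) + \left(-91 + 44^{2} + 160^{2}\right) = 18612 + \left(-91 + 1936 + 25600\right) = 18612 + 27445 = 46057$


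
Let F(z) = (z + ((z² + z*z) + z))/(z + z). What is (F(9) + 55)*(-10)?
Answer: -650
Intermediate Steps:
F(z) = (2*z + 2*z²)/(2*z) (F(z) = (z + ((z² + z²) + z))/((2*z)) = (z + (2*z² + z))*(1/(2*z)) = (z + (z + 2*z²))*(1/(2*z)) = (2*z + 2*z²)*(1/(2*z)) = (2*z + 2*z²)/(2*z))
(F(9) + 55)*(-10) = ((1 + 9) + 55)*(-10) = (10 + 55)*(-10) = 65*(-10) = -650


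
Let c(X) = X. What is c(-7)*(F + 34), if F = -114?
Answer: 560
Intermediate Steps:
c(-7)*(F + 34) = -7*(-114 + 34) = -7*(-80) = 560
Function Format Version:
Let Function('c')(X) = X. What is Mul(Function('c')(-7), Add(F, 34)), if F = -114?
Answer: 560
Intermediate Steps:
Mul(Function('c')(-7), Add(F, 34)) = Mul(-7, Add(-114, 34)) = Mul(-7, -80) = 560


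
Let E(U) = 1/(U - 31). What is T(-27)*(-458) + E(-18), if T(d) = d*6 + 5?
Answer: 3523393/49 ≈ 71906.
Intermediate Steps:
E(U) = 1/(-31 + U)
T(d) = 5 + 6*d (T(d) = 6*d + 5 = 5 + 6*d)
T(-27)*(-458) + E(-18) = (5 + 6*(-27))*(-458) + 1/(-31 - 18) = (5 - 162)*(-458) + 1/(-49) = -157*(-458) - 1/49 = 71906 - 1/49 = 3523393/49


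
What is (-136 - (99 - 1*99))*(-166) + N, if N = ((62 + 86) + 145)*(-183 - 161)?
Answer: -78216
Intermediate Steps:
N = -100792 (N = (148 + 145)*(-344) = 293*(-344) = -100792)
(-136 - (99 - 1*99))*(-166) + N = (-136 - (99 - 1*99))*(-166) - 100792 = (-136 - (99 - 99))*(-166) - 100792 = (-136 - 1*0)*(-166) - 100792 = (-136 + 0)*(-166) - 100792 = -136*(-166) - 100792 = 22576 - 100792 = -78216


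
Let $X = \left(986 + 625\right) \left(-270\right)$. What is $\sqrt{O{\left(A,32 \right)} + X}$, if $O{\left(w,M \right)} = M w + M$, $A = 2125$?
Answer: $i \sqrt{366938} \approx 605.75 i$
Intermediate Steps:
$O{\left(w,M \right)} = M + M w$
$X = -434970$ ($X = 1611 \left(-270\right) = -434970$)
$\sqrt{O{\left(A,32 \right)} + X} = \sqrt{32 \left(1 + 2125\right) - 434970} = \sqrt{32 \cdot 2126 - 434970} = \sqrt{68032 - 434970} = \sqrt{-366938} = i \sqrt{366938}$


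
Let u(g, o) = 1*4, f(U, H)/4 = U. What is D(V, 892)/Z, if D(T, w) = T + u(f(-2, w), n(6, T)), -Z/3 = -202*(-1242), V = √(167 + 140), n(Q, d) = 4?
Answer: -1/188163 - √307/752652 ≈ -2.8594e-5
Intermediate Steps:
V = √307 ≈ 17.521
f(U, H) = 4*U
u(g, o) = 4
Z = -752652 (Z = -(-606)*(-1242) = -3*250884 = -752652)
D(T, w) = 4 + T (D(T, w) = T + 4 = 4 + T)
D(V, 892)/Z = (4 + √307)/(-752652) = (4 + √307)*(-1/752652) = -1/188163 - √307/752652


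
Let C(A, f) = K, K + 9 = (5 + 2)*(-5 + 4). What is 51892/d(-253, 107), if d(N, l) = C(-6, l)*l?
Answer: -12973/428 ≈ -30.311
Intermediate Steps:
K = -16 (K = -9 + (5 + 2)*(-5 + 4) = -9 + 7*(-1) = -9 - 7 = -16)
C(A, f) = -16
d(N, l) = -16*l
51892/d(-253, 107) = 51892/((-16*107)) = 51892/(-1712) = 51892*(-1/1712) = -12973/428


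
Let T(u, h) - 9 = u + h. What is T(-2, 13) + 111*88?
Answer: 9788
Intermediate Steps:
T(u, h) = 9 + h + u (T(u, h) = 9 + (u + h) = 9 + (h + u) = 9 + h + u)
T(-2, 13) + 111*88 = (9 + 13 - 2) + 111*88 = 20 + 9768 = 9788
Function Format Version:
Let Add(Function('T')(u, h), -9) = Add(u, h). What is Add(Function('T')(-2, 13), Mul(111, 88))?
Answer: 9788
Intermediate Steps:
Function('T')(u, h) = Add(9, h, u) (Function('T')(u, h) = Add(9, Add(u, h)) = Add(9, Add(h, u)) = Add(9, h, u))
Add(Function('T')(-2, 13), Mul(111, 88)) = Add(Add(9, 13, -2), Mul(111, 88)) = Add(20, 9768) = 9788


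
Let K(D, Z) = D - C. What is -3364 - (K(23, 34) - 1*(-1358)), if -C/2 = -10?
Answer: -4725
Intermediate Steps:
C = 20 (C = -2*(-10) = 20)
K(D, Z) = -20 + D (K(D, Z) = D - 1*20 = D - 20 = -20 + D)
-3364 - (K(23, 34) - 1*(-1358)) = -3364 - ((-20 + 23) - 1*(-1358)) = -3364 - (3 + 1358) = -3364 - 1*1361 = -3364 - 1361 = -4725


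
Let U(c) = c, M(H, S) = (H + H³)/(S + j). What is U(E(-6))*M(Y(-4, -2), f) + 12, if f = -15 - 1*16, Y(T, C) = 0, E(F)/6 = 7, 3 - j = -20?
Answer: 12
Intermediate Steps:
j = 23 (j = 3 - 1*(-20) = 3 + 20 = 23)
E(F) = 42 (E(F) = 6*7 = 42)
f = -31 (f = -15 - 16 = -31)
M(H, S) = (H + H³)/(23 + S) (M(H, S) = (H + H³)/(S + 23) = (H + H³)/(23 + S))
U(E(-6))*M(Y(-4, -2), f) + 12 = 42*((0 + 0³)/(23 - 31)) + 12 = 42*((0 + 0)/(-8)) + 12 = 42*(-⅛*0) + 12 = 42*0 + 12 = 0 + 12 = 12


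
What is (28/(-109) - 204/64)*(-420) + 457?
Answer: 829987/436 ≈ 1903.6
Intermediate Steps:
(28/(-109) - 204/64)*(-420) + 457 = (28*(-1/109) - 204*1/64)*(-420) + 457 = (-28/109 - 51/16)*(-420) + 457 = -6007/1744*(-420) + 457 = 630735/436 + 457 = 829987/436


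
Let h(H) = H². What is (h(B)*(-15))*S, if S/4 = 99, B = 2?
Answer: -23760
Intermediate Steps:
S = 396 (S = 4*99 = 396)
(h(B)*(-15))*S = (2²*(-15))*396 = (4*(-15))*396 = -60*396 = -23760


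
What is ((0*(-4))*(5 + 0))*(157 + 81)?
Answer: 0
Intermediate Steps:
((0*(-4))*(5 + 0))*(157 + 81) = (0*5)*238 = 0*238 = 0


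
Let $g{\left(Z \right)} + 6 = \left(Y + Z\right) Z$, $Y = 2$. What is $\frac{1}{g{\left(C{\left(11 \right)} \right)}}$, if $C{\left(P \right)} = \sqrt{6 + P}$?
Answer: $\frac{11}{53} - \frac{2 \sqrt{17}}{53} \approx 0.051958$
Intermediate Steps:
$g{\left(Z \right)} = -6 + Z \left(2 + Z\right)$ ($g{\left(Z \right)} = -6 + \left(2 + Z\right) Z = -6 + Z \left(2 + Z\right)$)
$\frac{1}{g{\left(C{\left(11 \right)} \right)}} = \frac{1}{-6 + \left(\sqrt{6 + 11}\right)^{2} + 2 \sqrt{6 + 11}} = \frac{1}{-6 + \left(\sqrt{17}\right)^{2} + 2 \sqrt{17}} = \frac{1}{-6 + 17 + 2 \sqrt{17}} = \frac{1}{11 + 2 \sqrt{17}}$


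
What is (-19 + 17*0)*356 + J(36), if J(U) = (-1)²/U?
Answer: -243503/36 ≈ -6764.0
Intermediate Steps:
J(U) = 1/U
(-19 + 17*0)*356 + J(36) = (-19 + 17*0)*356 + 1/36 = (-19 + 0)*356 + 1/36 = -19*356 + 1/36 = -6764 + 1/36 = -243503/36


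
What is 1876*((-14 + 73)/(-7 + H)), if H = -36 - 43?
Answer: -55342/43 ≈ -1287.0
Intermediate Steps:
H = -79
1876*((-14 + 73)/(-7 + H)) = 1876*((-14 + 73)/(-7 - 79)) = 1876*(59/(-86)) = 1876*(59*(-1/86)) = 1876*(-59/86) = -55342/43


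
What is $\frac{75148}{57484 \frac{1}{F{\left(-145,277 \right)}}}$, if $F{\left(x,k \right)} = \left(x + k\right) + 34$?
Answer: $\frac{3118642}{14371} \approx 217.01$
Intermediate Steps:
$F{\left(x,k \right)} = 34 + k + x$ ($F{\left(x,k \right)} = \left(k + x\right) + 34 = 34 + k + x$)
$\frac{75148}{57484 \frac{1}{F{\left(-145,277 \right)}}} = \frac{75148}{57484 \frac{1}{34 + 277 - 145}} = \frac{75148}{57484 \cdot \frac{1}{166}} = \frac{75148}{\frac{28742}{83}} = 75148 \cdot \frac{83}{28742} = \frac{3118642}{14371}$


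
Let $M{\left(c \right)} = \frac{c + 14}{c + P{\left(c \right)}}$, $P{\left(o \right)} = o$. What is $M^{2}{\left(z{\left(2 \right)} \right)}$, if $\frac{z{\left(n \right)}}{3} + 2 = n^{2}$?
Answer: $\frac{25}{9} \approx 2.7778$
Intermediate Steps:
$z{\left(n \right)} = -6 + 3 n^{2}$
$M{\left(c \right)} = \frac{14 + c}{2 c}$ ($M{\left(c \right)} = \frac{c + 14}{c + c} = \frac{14 + c}{2 c}$)
$M^{2}{\left(z{\left(2 \right)} \right)} = \left(\frac{14 - \left(6 - 3 \cdot 2^{2}\right)}{2 \left(-6 + 3 \cdot 2^{2}\right)}\right)^{2} = \left(\frac{14 + \left(-6 + 3 \cdot 4\right)}{2 \left(-6 + 3 \cdot 4\right)}\right)^{2} = \left(\frac{14 + \left(-6 + 12\right)}{2 \left(-6 + 12\right)}\right)^{2} = \left(\frac{14 + 6}{2 \cdot 6}\right)^{2} = \left(\frac{1}{2} \cdot \frac{1}{6} \cdot 20\right)^{2} = \left(\frac{5}{3}\right)^{2} = \frac{25}{9}$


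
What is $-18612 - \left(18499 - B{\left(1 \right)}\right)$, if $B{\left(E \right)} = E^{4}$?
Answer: $-37110$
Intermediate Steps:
$-18612 - \left(18499 - B{\left(1 \right)}\right) = -18612 - \left(18499 - 1^{4}\right) = -18612 - \left(18499 - 1\right) = -18612 - 18498 = -37110$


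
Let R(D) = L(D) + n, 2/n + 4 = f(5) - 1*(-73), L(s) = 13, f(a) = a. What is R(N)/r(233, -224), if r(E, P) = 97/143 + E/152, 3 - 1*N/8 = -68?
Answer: 10476752/1778331 ≈ 5.8913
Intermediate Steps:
N = 568 (N = 24 - 8*(-68) = 24 + 544 = 568)
n = 1/37 (n = 2/(-4 + (5 - 1*(-73))) = 2/(-4 + (5 + 73)) = 2/(-4 + 78) = 2/74 = 2*(1/74) = 1/37 ≈ 0.027027)
r(E, P) = 97/143 + E/152 (r(E, P) = 97*(1/143) + E*(1/152) = 97/143 + E/152)
R(D) = 482/37 (R(D) = 13 + 1/37 = 482/37)
R(N)/r(233, -224) = 482/(37*(97/143 + (1/152)*233)) = 482/(37*(97/143 + 233/152)) = 482/(37*(48063/21736)) = (482/37)*(21736/48063) = 10476752/1778331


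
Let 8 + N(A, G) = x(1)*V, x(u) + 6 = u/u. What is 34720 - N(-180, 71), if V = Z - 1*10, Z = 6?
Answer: 34708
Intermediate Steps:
x(u) = -5 (x(u) = -6 + u/u = -6 + 1 = -5)
V = -4 (V = 6 - 1*10 = 6 - 10 = -4)
N(A, G) = 12 (N(A, G) = -8 - 5*(-4) = -8 + 20 = 12)
34720 - N(-180, 71) = 34720 - 1*12 = 34720 - 12 = 34708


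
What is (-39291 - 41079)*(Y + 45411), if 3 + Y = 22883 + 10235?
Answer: -6311134620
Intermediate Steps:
Y = 33115 (Y = -3 + (22883 + 10235) = -3 + 33118 = 33115)
(-39291 - 41079)*(Y + 45411) = (-39291 - 41079)*(33115 + 45411) = -80370*78526 = -6311134620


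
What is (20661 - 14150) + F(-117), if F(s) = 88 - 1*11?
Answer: 6588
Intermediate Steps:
F(s) = 77 (F(s) = 88 - 11 = 77)
(20661 - 14150) + F(-117) = (20661 - 14150) + 77 = 6511 + 77 = 6588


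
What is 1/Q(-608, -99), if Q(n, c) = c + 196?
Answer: 1/97 ≈ 0.010309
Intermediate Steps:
Q(n, c) = 196 + c
1/Q(-608, -99) = 1/(196 - 99) = 1/97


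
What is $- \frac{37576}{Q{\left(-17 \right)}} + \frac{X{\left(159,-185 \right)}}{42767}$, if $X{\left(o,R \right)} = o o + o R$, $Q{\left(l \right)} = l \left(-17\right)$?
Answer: $- \frac{1608207518}{12359663} \approx -130.12$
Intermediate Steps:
$Q{\left(l \right)} = - 17 l$
$X{\left(o,R \right)} = o^{2} + R o$
$- \frac{37576}{Q{\left(-17 \right)}} + \frac{X{\left(159,-185 \right)}}{42767} = - \frac{37576}{\left(-17\right) \left(-17\right)} + \frac{159 \left(-185 + 159\right)}{42767} = - \frac{37576}{289} + 159 \left(-26\right) \frac{1}{42767} = \left(-37576\right) \frac{1}{289} - \frac{4134}{42767} = - \frac{37576}{289} - \frac{4134}{42767} = - \frac{1608207518}{12359663}$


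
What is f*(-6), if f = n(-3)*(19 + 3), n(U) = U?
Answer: 396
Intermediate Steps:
f = -66 (f = -3*(19 + 3) = -3*22 = -66)
f*(-6) = -66*(-6) = 396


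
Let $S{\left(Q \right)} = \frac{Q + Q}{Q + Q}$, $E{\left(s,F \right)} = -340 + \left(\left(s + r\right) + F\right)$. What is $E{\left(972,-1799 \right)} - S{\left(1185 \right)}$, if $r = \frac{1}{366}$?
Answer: $- \frac{427487}{366} \approx -1168.0$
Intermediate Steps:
$r = \frac{1}{366} \approx 0.0027322$
$E{\left(s,F \right)} = - \frac{124439}{366} + F + s$ ($E{\left(s,F \right)} = -340 + \left(\left(s + \frac{1}{366}\right) + F\right) = -340 + \left(\left(\frac{1}{366} + s\right) + F\right) = -340 + \left(\frac{1}{366} + F + s\right) = - \frac{124439}{366} + F + s$)
$S{\left(Q \right)} = 1$ ($S{\left(Q \right)} = \frac{2 Q}{2 Q} = 2 Q \frac{1}{2 Q} = 1$)
$E{\left(972,-1799 \right)} - S{\left(1185 \right)} = \left(- \frac{124439}{366} - 1799 + 972\right) - 1 = - \frac{427121}{366} - 1 = - \frac{427487}{366}$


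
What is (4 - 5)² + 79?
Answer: 80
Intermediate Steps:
(4 - 5)² + 79 = (-1)² + 79 = 1 + 79 = 80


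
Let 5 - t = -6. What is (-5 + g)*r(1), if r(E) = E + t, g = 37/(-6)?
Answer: -134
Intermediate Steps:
t = 11 (t = 5 - 1*(-6) = 5 + 6 = 11)
g = -37/6 (g = 37*(-⅙) = -37/6 ≈ -6.1667)
r(E) = 11 + E (r(E) = E + 11 = 11 + E)
(-5 + g)*r(1) = (-5 - 37/6)*(11 + 1) = -67/6*12 = -134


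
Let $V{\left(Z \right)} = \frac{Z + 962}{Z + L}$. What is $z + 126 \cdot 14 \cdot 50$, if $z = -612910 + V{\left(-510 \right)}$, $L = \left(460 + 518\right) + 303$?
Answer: $- \frac{404550958}{771} \approx -5.2471 \cdot 10^{5}$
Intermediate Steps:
$L = 1281$ ($L = 978 + 303 = 1281$)
$V{\left(Z \right)} = \frac{962 + Z}{1281 + Z}$ ($V{\left(Z \right)} = \frac{Z + 962}{Z + 1281} = \frac{962 + Z}{1281 + Z}$)
$z = - \frac{472553158}{771}$ ($z = -612910 + \frac{962 - 510}{1281 - 510} = -612910 + \frac{1}{771} \cdot 452 = -612910 + \frac{452}{771} = - \frac{472553158}{771} \approx -6.1291 \cdot 10^{5}$)
$z + 126 \cdot 14 \cdot 50 = - \frac{472553158}{771} + 126 \cdot 14 \cdot 50 = - \frac{472553158}{771} + 1764 \cdot 50 = - \frac{472553158}{771} + 88200 = - \frac{404550958}{771}$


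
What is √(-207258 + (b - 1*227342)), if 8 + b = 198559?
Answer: I*√236049 ≈ 485.85*I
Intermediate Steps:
b = 198551 (b = -8 + 198559 = 198551)
√(-207258 + (b - 1*227342)) = √(-207258 + (198551 - 1*227342)) = √(-207258 + (198551 - 227342)) = √(-207258 - 28791) = √(-236049) = I*√236049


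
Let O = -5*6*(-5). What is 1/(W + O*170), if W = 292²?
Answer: 1/110764 ≈ 9.0282e-6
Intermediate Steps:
O = 150 (O = -30*(-5) = 150)
W = 85264
1/(W + O*170) = 1/(85264 + 150*170) = 1/(85264 + 25500) = 1/110764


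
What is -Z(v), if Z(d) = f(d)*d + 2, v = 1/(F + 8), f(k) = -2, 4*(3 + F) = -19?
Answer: 6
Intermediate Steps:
F = -31/4 (F = -3 + (¼)*(-19) = -3 - 19/4 = -31/4 ≈ -7.7500)
v = 4 (v = 1/(-31/4 + 8) = 1/(¼) = 4)
Z(d) = 2 - 2*d (Z(d) = -2*d + 2 = 2 - 2*d)
-Z(v) = -(2 - 2*4) = -(2 - 8) = -1*(-6) = 6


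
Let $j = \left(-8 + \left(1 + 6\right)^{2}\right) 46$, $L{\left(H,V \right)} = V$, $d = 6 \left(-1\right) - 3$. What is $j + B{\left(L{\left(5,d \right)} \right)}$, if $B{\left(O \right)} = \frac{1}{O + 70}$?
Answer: $\frac{115047}{61} \approx 1886.0$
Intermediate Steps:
$d = -9$ ($d = -6 - 3 = -9$)
$j = 1886$ ($j = \left(-8 + 7^{2}\right) 46 = \left(-8 + 49\right) 46 = 41 \cdot 46 = 1886$)
$B{\left(O \right)} = \frac{1}{70 + O}$
$j + B{\left(L{\left(5,d \right)} \right)} = 1886 + \frac{1}{70 - 9} = 1886 + \frac{1}{61} = \frac{115047}{61}$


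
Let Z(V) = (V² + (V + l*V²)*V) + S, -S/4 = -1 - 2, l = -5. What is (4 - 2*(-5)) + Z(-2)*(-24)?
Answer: -1426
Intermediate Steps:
S = 12 (S = -4*(-1 - 2) = -4*(-3) = 12)
Z(V) = 12 + V² + V*(V - 5*V²) (Z(V) = (V² + (V - 5*V²)*V) + 12 = (V² + V*(V - 5*V²)) + 12 = 12 + V² + V*(V - 5*V²))
(4 - 2*(-5)) + Z(-2)*(-24) = (4 - 2*(-5)) + (12 - 5*(-2)³ + 2*(-2)²)*(-24) = (4 + 10) + (12 - 5*(-8) + 2*4)*(-24) = 14 + (12 + 40 + 8)*(-24) = 14 + 60*(-24) = 14 - 1440 = -1426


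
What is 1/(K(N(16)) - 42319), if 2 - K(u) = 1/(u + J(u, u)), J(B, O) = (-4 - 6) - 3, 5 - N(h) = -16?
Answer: -8/338537 ≈ -2.3631e-5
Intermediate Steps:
N(h) = 21 (N(h) = 5 - 1*(-16) = 5 + 16 = 21)
J(B, O) = -13 (J(B, O) = -10 - 3 = -13)
K(u) = 2 - 1/(-13 + u) (K(u) = 2 - 1/(u - 13) = 2 - 1/(-13 + u))
1/(K(N(16)) - 42319) = 1/((-27 + 2*21)/(-13 + 21) - 42319) = 1/((-27 + 42)/8 - 42319) = 1/((1/8)*15 - 42319) = 1/(15/8 - 42319) = 1/(-338537/8) = -8/338537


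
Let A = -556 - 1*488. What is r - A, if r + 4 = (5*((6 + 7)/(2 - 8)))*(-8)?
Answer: 3380/3 ≈ 1126.7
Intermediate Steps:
A = -1044 (A = -556 - 488 = -1044)
r = 248/3 (r = -4 + (5*((6 + 7)/(2 - 8)))*(-8) = -4 + (5*(13/(-6)))*(-8) = -4 + (5*(13*(-⅙)))*(-8) = -4 + (5*(-13/6))*(-8) = -4 - 65/6*(-8) = -4 + 260/3 = 248/3 ≈ 82.667)
r - A = 248/3 - 1*(-1044) = 248/3 + 1044 = 3380/3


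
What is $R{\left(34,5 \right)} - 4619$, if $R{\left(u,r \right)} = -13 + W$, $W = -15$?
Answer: $-4647$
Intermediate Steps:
$R{\left(u,r \right)} = -28$ ($R{\left(u,r \right)} = -13 - 15 = -28$)
$R{\left(34,5 \right)} - 4619 = -28 - 4619 = -4647$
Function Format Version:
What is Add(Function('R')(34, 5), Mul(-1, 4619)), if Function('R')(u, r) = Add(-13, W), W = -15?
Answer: -4647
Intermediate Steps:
Function('R')(u, r) = -28 (Function('R')(u, r) = Add(-13, -15) = -28)
Add(Function('R')(34, 5), Mul(-1, 4619)) = Add(-28, Mul(-1, 4619)) = Add(-28, -4619) = -4647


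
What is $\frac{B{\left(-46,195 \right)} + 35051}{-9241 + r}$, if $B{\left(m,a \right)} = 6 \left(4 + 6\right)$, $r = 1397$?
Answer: $- \frac{35111}{7844} \approx -4.4762$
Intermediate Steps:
$B{\left(m,a \right)} = 60$ ($B{\left(m,a \right)} = 6 \cdot 10 = 60$)
$\frac{B{\left(-46,195 \right)} + 35051}{-9241 + r} = \frac{60 + 35051}{-9241 + 1397} = \frac{35111}{-7844} = 35111 \left(- \frac{1}{7844}\right) = - \frac{35111}{7844}$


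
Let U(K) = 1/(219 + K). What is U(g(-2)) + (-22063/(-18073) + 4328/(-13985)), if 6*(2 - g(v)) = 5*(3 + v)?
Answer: 305783903061/333883945505 ≈ 0.91584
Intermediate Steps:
g(v) = -½ - 5*v/6 (g(v) = 2 - 5*(3 + v)/6 = 2 - (15 + 5*v)/6 = 2 + (-5/2 - 5*v/6) = -½ - 5*v/6)
U(g(-2)) + (-22063/(-18073) + 4328/(-13985)) = 1/(219 + (-½ - ⅚*(-2))) + (-22063/(-18073) + 4328/(-13985)) = 1/(219 + (-½ + 5/3)) + (-22063*(-1/18073) + 4328*(-1/13985)) = 1/(219 + 7/6) + (22063/18073 - 4328/13985) = 1/(1321/6) + 230331111/252750905 = 6/1321 + 230331111/252750905 = 305783903061/333883945505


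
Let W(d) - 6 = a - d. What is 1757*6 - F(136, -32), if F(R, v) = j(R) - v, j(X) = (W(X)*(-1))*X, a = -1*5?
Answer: -7850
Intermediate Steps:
a = -5
W(d) = 1 - d (W(d) = 6 + (-5 - d) = 1 - d)
j(X) = X*(-1 + X) (j(X) = ((1 - X)*(-1))*X = (-1 + X)*X = X*(-1 + X))
F(R, v) = -v + R*(-1 + R) (F(R, v) = R*(-1 + R) - v = -v + R*(-1 + R))
1757*6 - F(136, -32) = 1757*6 - (-1*(-32) + 136*(-1 + 136)) = 10542 - (32 + 136*135) = 10542 - (32 + 18360) = 10542 - 1*18392 = 10542 - 18392 = -7850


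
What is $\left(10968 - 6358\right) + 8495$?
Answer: $13105$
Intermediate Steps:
$\left(10968 - 6358\right) + 8495 = 4610 + 8495 = 13105$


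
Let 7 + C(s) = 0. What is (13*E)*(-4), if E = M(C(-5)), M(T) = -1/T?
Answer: -52/7 ≈ -7.4286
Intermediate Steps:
C(s) = -7 (C(s) = -7 + 0 = -7)
E = ⅐ (E = -1/(-7) = -1*(-⅐) = ⅐ ≈ 0.14286)
(13*E)*(-4) = (13*(⅐))*(-4) = (13/7)*(-4) = -52/7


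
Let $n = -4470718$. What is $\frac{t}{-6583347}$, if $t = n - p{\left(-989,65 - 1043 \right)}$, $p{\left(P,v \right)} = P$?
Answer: $\frac{4469729}{6583347} \approx 0.67894$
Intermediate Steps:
$t = -4469729$ ($t = -4470718 - -989 = -4470718 + 989 = -4469729$)
$\frac{t}{-6583347} = - \frac{4469729}{-6583347} = \left(-4469729\right) \left(- \frac{1}{6583347}\right) = \frac{4469729}{6583347}$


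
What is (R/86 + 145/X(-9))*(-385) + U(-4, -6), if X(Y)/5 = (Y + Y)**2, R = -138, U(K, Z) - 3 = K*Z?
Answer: 8503129/13932 ≈ 610.33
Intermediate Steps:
U(K, Z) = 3 + K*Z
X(Y) = 20*Y**2 (X(Y) = 5*(Y + Y)**2 = 5*(2*Y)**2 = 5*(4*Y**2) = 20*Y**2)
(R/86 + 145/X(-9))*(-385) + U(-4, -6) = (-138/86 + 145/((20*(-9)**2)))*(-385) + (3 - 4*(-6)) = (-138*1/86 + 145/((20*81)))*(-385) + (3 + 24) = (-69/43 + 145/1620)*(-385) + 27 = (-69/43 + 145*(1/1620))*(-385) + 27 = (-69/43 + 29/324)*(-385) + 27 = -21109/13932*(-385) + 27 = 8126965/13932 + 27 = 8503129/13932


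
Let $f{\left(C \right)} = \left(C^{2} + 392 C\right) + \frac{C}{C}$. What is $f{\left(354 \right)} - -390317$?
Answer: $654402$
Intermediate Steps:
$f{\left(C \right)} = 1 + C^{2} + 392 C$ ($f{\left(C \right)} = \left(C^{2} + 392 C\right) + 1 = 1 + C^{2} + 392 C$)
$f{\left(354 \right)} - -390317 = \left(1 + 354^{2} + 392 \cdot 354\right) - -390317 = \left(1 + 125316 + 138768\right) + 390317 = 264085 + 390317 = 654402$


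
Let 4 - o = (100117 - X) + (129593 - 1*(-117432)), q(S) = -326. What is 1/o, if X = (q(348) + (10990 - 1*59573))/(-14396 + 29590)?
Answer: -15194/5274463681 ≈ -2.8807e-6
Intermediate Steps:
X = -48909/15194 (X = (-326 + (10990 - 1*59573))/(-14396 + 29590) = (-326 + (10990 - 59573))/15194 = (-326 - 48583)*(1/15194) = -48909*1/15194 = -48909/15194 ≈ -3.2190)
o = -5274463681/15194 (o = 4 - ((100117 - 1*(-48909/15194)) + (129593 - 1*(-117432))) = 4 - ((100117 + 48909/15194) + (129593 + 117432)) = 4 - (1521226607/15194 + 247025) = 4 - 1*5274524457/15194 = 4 - 5274524457/15194 = -5274463681/15194 ≈ -3.4714e+5)
1/o = 1/(-5274463681/15194) = -15194/5274463681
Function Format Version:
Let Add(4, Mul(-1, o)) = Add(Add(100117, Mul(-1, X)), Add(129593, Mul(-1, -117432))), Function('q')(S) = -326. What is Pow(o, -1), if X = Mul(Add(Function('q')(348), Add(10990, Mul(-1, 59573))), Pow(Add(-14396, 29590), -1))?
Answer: Rational(-15194, 5274463681) ≈ -2.8807e-6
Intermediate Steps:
X = Rational(-48909, 15194) (X = Mul(Add(-326, Add(10990, Mul(-1, 59573))), Pow(Add(-14396, 29590), -1)) = Mul(Add(-326, Add(10990, -59573)), Pow(15194, -1)) = Mul(Add(-326, -48583), Rational(1, 15194)) = Mul(-48909, Rational(1, 15194)) = Rational(-48909, 15194) ≈ -3.2190)
o = Rational(-5274463681, 15194) (o = Add(4, Mul(-1, Add(Add(100117, Mul(-1, Rational(-48909, 15194))), Add(129593, Mul(-1, -117432))))) = Add(4, Mul(-1, Add(Add(100117, Rational(48909, 15194)), Add(129593, 117432)))) = Add(4, Mul(-1, Add(Rational(1521226607, 15194), 247025))) = Add(4, Mul(-1, Rational(5274524457, 15194))) = Add(4, Rational(-5274524457, 15194)) = Rational(-5274463681, 15194) ≈ -3.4714e+5)
Pow(o, -1) = Pow(Rational(-5274463681, 15194), -1) = Rational(-15194, 5274463681)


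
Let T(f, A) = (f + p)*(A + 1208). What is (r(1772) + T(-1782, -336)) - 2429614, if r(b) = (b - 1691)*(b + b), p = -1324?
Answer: -4850982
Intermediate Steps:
T(f, A) = (-1324 + f)*(1208 + A) (T(f, A) = (f - 1324)*(A + 1208) = (-1324 + f)*(1208 + A))
r(b) = 2*b*(-1691 + b) (r(b) = (-1691 + b)*(2*b) = 2*b*(-1691 + b))
(r(1772) + T(-1782, -336)) - 2429614 = (2*1772*(-1691 + 1772) + (-1599392 - 1324*(-336) + 1208*(-1782) - 336*(-1782))) - 2429614 = (2*1772*81 + (-1599392 + 444864 - 2152656 + 598752)) - 2429614 = (287064 - 2708432) - 2429614 = -2421368 - 2429614 = -4850982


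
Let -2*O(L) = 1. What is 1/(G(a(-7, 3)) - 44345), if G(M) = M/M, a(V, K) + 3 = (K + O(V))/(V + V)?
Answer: -1/44344 ≈ -2.2551e-5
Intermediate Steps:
O(L) = -½ (O(L) = -½*1 = -½)
a(V, K) = -3 + (-½ + K)/(2*V) (a(V, K) = -3 + (K - ½)/(V + V) = -3 + (-½ + K)/((2*V)) = -3 + (-½ + K)*(1/(2*V)) = -3 + (-½ + K)/(2*V))
G(M) = 1
1/(G(a(-7, 3)) - 44345) = 1/(1 - 44345) = 1/(-44344) = -1/44344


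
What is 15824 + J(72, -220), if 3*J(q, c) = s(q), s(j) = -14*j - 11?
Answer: 46453/3 ≈ 15484.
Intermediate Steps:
s(j) = -11 - 14*j
J(q, c) = -11/3 - 14*q/3 (J(q, c) = (-11 - 14*q)/3 = -11/3 - 14*q/3)
15824 + J(72, -220) = 15824 + (-11/3 - 14/3*72) = 15824 + (-11/3 - 336) = 15824 - 1019/3 = 46453/3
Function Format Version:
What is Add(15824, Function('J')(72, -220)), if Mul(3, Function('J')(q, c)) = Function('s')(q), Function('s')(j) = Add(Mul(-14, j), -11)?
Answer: Rational(46453, 3) ≈ 15484.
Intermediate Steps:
Function('s')(j) = Add(-11, Mul(-14, j))
Function('J')(q, c) = Add(Rational(-11, 3), Mul(Rational(-14, 3), q)) (Function('J')(q, c) = Mul(Rational(1, 3), Add(-11, Mul(-14, q))) = Add(Rational(-11, 3), Mul(Rational(-14, 3), q)))
Add(15824, Function('J')(72, -220)) = Add(15824, Add(Rational(-11, 3), Mul(Rational(-14, 3), 72))) = Add(15824, Add(Rational(-11, 3), -336)) = Add(15824, Rational(-1019, 3)) = Rational(46453, 3)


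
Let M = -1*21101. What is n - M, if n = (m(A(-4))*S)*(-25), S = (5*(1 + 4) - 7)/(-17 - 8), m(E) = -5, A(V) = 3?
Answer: 21011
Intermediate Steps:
S = -18/25 (S = (5*5 - 7)/(-25) = (25 - 7)*(-1/25) = 18*(-1/25) = -18/25 ≈ -0.72000)
M = -21101
n = -90 (n = -5*(-18/25)*(-25) = (18/5)*(-25) = -90)
n - M = -90 - 1*(-21101) = -90 + 21101 = 21011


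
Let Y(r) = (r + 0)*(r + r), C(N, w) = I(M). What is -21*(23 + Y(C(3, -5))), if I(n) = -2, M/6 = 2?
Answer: -651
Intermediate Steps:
M = 12 (M = 6*2 = 12)
C(N, w) = -2
Y(r) = 2*r**2 (Y(r) = r*(2*r) = 2*r**2)
-21*(23 + Y(C(3, -5))) = -21*(23 + 2*(-2)**2) = -21*(23 + 2*4) = -21*(23 + 8) = -21*31 = -651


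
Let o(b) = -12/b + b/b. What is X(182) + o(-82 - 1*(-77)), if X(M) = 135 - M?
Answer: -218/5 ≈ -43.600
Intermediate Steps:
o(b) = 1 - 12/b (o(b) = -12/b + 1 = 1 - 12/b)
X(182) + o(-82 - 1*(-77)) = (135 - 1*182) + (-12 + (-82 - 1*(-77)))/(-82 - 1*(-77)) = (135 - 182) + (-12 + (-82 + 77))/(-82 + 77) = -47 + (-12 - 5)/(-5) = -47 - ⅕*(-17) = -47 + 17/5 = -218/5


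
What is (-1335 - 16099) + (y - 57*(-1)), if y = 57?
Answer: -17320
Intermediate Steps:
(-1335 - 16099) + (y - 57*(-1)) = (-1335 - 16099) + (57 - 57*(-1)) = -17434 + (57 + 57) = -17434 + 114 = -17320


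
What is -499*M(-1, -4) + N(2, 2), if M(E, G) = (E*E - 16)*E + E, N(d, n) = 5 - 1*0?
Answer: -6981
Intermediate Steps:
N(d, n) = 5 (N(d, n) = 5 + 0 = 5)
M(E, G) = E + E*(-16 + E²) (M(E, G) = (E² - 16)*E + E = (-16 + E²)*E + E = E*(-16 + E²) + E = E + E*(-16 + E²))
-499*M(-1, -4) + N(2, 2) = -(-499)*(-15 + (-1)²) + 5 = -(-499)*(-15 + 1) + 5 = -(-499)*(-14) + 5 = -499*14 + 5 = -6986 + 5 = -6981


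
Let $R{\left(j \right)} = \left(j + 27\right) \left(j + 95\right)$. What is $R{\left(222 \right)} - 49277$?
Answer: $29656$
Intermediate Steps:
$R{\left(j \right)} = \left(27 + j\right) \left(95 + j\right)$
$R{\left(222 \right)} - 49277 = \left(2565 + 222^{2} + 122 \cdot 222\right) - 49277 = \left(2565 + 49284 + 27084\right) - 49277 = 78933 - 49277 = 29656$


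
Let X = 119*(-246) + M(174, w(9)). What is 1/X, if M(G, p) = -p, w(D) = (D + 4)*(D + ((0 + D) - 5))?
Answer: -1/29443 ≈ -3.3964e-5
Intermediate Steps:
w(D) = (-5 + 2*D)*(4 + D) (w(D) = (4 + D)*(D + (D - 5)) = (4 + D)*(D + (-5 + D)) = (4 + D)*(-5 + 2*D) = (-5 + 2*D)*(4 + D))
X = -29443 (X = 119*(-246) - (-20 + 2*9**2 + 3*9) = -29274 - (-20 + 2*81 + 27) = -29274 - (-20 + 162 + 27) = -29274 - 1*169 = -29274 - 169 = -29443)
1/X = 1/(-29443) = -1/29443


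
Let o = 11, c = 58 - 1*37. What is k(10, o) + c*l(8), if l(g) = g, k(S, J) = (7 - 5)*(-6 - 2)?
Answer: 152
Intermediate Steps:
c = 21 (c = 58 - 37 = 21)
k(S, J) = -16 (k(S, J) = 2*(-8) = -16)
k(10, o) + c*l(8) = -16 + 21*8 = -16 + 168 = 152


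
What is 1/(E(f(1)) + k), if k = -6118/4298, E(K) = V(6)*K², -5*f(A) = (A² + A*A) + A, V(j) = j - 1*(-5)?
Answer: 7675/19468 ≈ 0.39424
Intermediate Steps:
V(j) = 5 + j (V(j) = j + 5 = 5 + j)
f(A) = -2*A²/5 - A/5 (f(A) = -((A² + A*A) + A)/5 = -((A² + A²) + A)/5 = -(2*A² + A)/5 = -(A + 2*A²)/5 = -2*A²/5 - A/5)
E(K) = 11*K² (E(K) = (5 + 6)*K² = 11*K²)
k = -437/307 (k = -6118*1/4298 = -437/307 ≈ -1.4235)
1/(E(f(1)) + k) = 1/(11*(-⅕*1*(1 + 2*1))² - 437/307) = 1/(11*(-⅕*1*(1 + 2))² - 437/307) = 1/(11*(-⅕*1*3)² - 437/307) = 1/(11*(-⅗)² - 437/307) = 1/(11*(9/25) - 437/307) = 1/(99/25 - 437/307) = 1/(19468/7675) = 7675/19468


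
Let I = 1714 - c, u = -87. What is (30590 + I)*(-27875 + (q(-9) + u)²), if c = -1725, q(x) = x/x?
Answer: -696879891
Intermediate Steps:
q(x) = 1
I = 3439 (I = 1714 - 1*(-1725) = 1714 + 1725 = 3439)
(30590 + I)*(-27875 + (q(-9) + u)²) = (30590 + 3439)*(-27875 + (1 - 87)²) = 34029*(-27875 + (-86)²) = 34029*(-27875 + 7396) = 34029*(-20479) = -696879891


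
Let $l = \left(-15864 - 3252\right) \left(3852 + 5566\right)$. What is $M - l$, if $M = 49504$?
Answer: $180083992$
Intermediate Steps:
$l = -180034488$ ($l = \left(-19116\right) 9418 = -180034488$)
$M - l = 49504 - -180034488 = 49504 + 180034488 = 180083992$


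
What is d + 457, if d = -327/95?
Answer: 43088/95 ≈ 453.56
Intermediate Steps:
d = -327/95 (d = -327*1/95 = -327/95 ≈ -3.4421)
d + 457 = -327/95 + 457 = 43088/95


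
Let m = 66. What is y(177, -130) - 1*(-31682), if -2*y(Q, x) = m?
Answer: 31649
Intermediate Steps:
y(Q, x) = -33 (y(Q, x) = -½*66 = -33)
y(177, -130) - 1*(-31682) = -33 - 1*(-31682) = -33 + 31682 = 31649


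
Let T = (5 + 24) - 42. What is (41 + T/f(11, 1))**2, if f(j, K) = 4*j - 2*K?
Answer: 2920681/1764 ≈ 1655.7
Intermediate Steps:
T = -13 (T = 29 - 42 = -13)
f(j, K) = -2*K + 4*j
(41 + T/f(11, 1))**2 = (41 - 13/(-2*1 + 4*11))**2 = (41 - 13/(-2 + 44))**2 = (41 - 13/42)**2 = (1709/42)**2 = 2920681/1764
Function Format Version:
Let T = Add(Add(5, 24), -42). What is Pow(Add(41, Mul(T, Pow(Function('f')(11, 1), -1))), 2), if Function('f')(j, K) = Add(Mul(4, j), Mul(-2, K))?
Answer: Rational(2920681, 1764) ≈ 1655.7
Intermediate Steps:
T = -13 (T = Add(29, -42) = -13)
Function('f')(j, K) = Add(Mul(-2, K), Mul(4, j))
Pow(Add(41, Mul(T, Pow(Function('f')(11, 1), -1))), 2) = Pow(Add(41, Mul(-13, Pow(Add(Mul(-2, 1), Mul(4, 11)), -1))), 2) = Pow(Add(41, Mul(-13, Pow(Add(-2, 44), -1))), 2) = Pow(Add(41, Mul(-13, Pow(42, -1))), 2) = Pow(Add(41, Mul(-13, Rational(1, 42))), 2) = Pow(Add(41, Rational(-13, 42)), 2) = Pow(Rational(1709, 42), 2) = Rational(2920681, 1764)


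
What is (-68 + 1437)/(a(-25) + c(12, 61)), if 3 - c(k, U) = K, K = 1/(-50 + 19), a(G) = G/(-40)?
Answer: 339512/907 ≈ 374.32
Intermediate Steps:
a(G) = -G/40 (a(G) = G*(-1/40) = -G/40)
K = -1/31 (K = 1/(-31) = -1/31 ≈ -0.032258)
c(k, U) = 94/31 (c(k, U) = 3 - 1*(-1/31) = 3 + 1/31 = 94/31)
(-68 + 1437)/(a(-25) + c(12, 61)) = (-68 + 1437)/(-1/40*(-25) + 94/31) = 1369/(5/8 + 94/31) = 1369/(907/248) = 1369*(248/907) = 339512/907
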